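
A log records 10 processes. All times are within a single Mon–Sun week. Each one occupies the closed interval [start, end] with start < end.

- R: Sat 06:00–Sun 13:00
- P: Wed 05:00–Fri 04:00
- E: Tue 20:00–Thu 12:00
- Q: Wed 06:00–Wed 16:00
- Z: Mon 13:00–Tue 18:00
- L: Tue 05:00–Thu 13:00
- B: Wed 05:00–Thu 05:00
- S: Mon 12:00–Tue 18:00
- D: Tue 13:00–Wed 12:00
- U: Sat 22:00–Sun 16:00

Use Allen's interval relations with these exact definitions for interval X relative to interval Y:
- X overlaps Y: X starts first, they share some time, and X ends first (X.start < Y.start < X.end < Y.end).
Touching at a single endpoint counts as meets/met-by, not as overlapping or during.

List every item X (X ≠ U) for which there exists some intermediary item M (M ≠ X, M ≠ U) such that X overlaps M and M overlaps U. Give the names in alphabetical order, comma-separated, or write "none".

Target U = [Sat 22:00, Sun 16:00].
Intermediaries M with M overlaps U: R.
Via R — items with X overlaps R: none.
Union: none.

none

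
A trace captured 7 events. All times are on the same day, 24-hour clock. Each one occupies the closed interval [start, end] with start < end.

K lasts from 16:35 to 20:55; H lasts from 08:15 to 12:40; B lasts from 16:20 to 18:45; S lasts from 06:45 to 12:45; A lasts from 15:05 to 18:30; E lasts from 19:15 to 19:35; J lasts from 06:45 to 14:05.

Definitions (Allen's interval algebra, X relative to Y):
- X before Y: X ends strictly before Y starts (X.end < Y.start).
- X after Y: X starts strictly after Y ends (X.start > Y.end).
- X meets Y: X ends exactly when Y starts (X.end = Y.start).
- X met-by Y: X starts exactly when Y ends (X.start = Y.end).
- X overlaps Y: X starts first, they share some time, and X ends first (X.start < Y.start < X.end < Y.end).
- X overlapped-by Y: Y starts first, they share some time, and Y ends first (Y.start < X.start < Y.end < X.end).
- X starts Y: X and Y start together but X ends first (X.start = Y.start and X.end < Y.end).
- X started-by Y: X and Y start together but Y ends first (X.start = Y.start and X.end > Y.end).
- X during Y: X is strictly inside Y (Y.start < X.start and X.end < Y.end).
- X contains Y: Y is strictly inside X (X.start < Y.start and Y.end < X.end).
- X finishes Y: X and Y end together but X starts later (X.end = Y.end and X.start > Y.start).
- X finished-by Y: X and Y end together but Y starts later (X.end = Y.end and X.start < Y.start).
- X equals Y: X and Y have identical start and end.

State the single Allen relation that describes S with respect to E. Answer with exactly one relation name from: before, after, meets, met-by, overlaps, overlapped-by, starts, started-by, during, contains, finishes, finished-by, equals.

before

S = [06:45, 12:45]; E = [19:15, 19:35].
Compare endpoints: S.start < E.start, S.start < E.end, S.end < E.start, S.end < E.end.
That pattern is 'before'.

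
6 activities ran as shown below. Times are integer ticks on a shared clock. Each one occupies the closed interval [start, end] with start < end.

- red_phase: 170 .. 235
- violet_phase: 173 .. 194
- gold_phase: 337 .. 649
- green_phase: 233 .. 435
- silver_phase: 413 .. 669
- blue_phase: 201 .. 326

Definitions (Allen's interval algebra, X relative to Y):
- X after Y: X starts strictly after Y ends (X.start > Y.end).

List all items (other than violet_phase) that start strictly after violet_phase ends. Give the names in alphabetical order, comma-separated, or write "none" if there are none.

Target violet_phase = [173, 194].
blue_phase [201, 326] → after → yes.
gold_phase [337, 649] → after → yes.
green_phase [233, 435] → after → yes.
red_phase [170, 235] → contains → no.
silver_phase [413, 669] → after → yes.
Result: blue_phase, gold_phase, green_phase, silver_phase.

blue_phase, gold_phase, green_phase, silver_phase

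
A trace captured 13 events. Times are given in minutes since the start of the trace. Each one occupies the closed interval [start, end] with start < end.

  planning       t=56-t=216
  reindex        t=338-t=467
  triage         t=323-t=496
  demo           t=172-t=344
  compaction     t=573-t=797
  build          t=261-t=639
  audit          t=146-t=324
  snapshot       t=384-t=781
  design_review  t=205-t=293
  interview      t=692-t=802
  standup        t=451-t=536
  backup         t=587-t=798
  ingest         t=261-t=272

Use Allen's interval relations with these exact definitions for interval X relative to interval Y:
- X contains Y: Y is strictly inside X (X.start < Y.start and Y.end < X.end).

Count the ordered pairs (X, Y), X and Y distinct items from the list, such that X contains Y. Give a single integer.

Checking all 156 ordered pairs for relation 'contains'; matching pairs in alphabetical order:
(audit, design_review): audit contains design_review ✓
(audit, ingest): audit contains ingest ✓
(build, reindex): build contains reindex ✓
(build, standup): build contains standup ✓
(build, triage): build contains triage ✓
(demo, design_review): demo contains design_review ✓
(demo, ingest): demo contains ingest ✓
(design_review, ingest): design_review contains ingest ✓
(snapshot, standup): snapshot contains standup ✓
(triage, reindex): triage contains reindex ✓
Count: 10.

10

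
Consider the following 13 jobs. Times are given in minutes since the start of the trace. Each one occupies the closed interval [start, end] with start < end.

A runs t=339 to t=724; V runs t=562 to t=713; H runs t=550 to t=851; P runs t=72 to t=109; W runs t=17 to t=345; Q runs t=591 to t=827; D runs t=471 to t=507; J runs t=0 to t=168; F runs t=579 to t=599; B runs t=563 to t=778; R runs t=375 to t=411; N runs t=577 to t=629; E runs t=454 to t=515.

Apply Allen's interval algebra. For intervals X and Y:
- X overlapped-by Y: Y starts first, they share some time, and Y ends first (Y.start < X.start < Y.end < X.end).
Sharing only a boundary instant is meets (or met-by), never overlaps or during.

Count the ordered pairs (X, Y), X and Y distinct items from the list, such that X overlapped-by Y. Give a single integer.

Checking all 156 ordered pairs for relation 'overlapped-by'; matching pairs in alphabetical order:
(A, W): A overlapped-by W ✓
(B, A): B overlapped-by A ✓
(B, V): B overlapped-by V ✓
(H, A): H overlapped-by A ✓
(Q, A): Q overlapped-by A ✓
(Q, B): Q overlapped-by B ✓
(Q, F): Q overlapped-by F ✓
(Q, N): Q overlapped-by N ✓
(Q, V): Q overlapped-by V ✓
(W, J): W overlapped-by J ✓
Count: 10.

10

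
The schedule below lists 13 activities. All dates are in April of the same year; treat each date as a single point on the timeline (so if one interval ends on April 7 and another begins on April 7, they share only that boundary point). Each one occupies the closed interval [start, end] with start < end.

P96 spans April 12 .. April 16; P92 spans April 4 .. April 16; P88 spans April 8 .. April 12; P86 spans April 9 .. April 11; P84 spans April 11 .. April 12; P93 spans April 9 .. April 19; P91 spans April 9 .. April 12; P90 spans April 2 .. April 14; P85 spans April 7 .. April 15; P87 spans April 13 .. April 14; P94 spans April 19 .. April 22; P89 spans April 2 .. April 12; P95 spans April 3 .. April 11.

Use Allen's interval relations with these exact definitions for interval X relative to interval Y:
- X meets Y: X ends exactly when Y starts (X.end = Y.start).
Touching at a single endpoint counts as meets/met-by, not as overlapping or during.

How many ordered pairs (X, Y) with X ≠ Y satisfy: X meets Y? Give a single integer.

7

Checking all 156 ordered pairs for relation 'meets'; matching pairs in alphabetical order:
(P84, P96): P84 meets P96 ✓
(P86, P84): P86 meets P84 ✓
(P88, P96): P88 meets P96 ✓
(P89, P96): P89 meets P96 ✓
(P91, P96): P91 meets P96 ✓
(P93, P94): P93 meets P94 ✓
(P95, P84): P95 meets P84 ✓
Count: 7.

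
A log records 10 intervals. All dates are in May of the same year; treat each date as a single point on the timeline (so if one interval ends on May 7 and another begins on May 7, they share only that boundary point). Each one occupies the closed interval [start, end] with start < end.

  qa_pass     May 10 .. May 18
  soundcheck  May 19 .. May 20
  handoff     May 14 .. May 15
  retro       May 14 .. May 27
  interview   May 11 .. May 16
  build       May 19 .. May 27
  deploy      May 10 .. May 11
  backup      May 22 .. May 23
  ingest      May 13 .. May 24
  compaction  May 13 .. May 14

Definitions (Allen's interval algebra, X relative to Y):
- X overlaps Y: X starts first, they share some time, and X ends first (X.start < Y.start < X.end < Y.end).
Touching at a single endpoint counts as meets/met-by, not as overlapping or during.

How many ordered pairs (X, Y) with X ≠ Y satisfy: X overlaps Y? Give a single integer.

6

Checking all 90 ordered pairs for relation 'overlaps'; matching pairs in alphabetical order:
(ingest, build): ingest overlaps build ✓
(ingest, retro): ingest overlaps retro ✓
(interview, ingest): interview overlaps ingest ✓
(interview, retro): interview overlaps retro ✓
(qa_pass, ingest): qa_pass overlaps ingest ✓
(qa_pass, retro): qa_pass overlaps retro ✓
Count: 6.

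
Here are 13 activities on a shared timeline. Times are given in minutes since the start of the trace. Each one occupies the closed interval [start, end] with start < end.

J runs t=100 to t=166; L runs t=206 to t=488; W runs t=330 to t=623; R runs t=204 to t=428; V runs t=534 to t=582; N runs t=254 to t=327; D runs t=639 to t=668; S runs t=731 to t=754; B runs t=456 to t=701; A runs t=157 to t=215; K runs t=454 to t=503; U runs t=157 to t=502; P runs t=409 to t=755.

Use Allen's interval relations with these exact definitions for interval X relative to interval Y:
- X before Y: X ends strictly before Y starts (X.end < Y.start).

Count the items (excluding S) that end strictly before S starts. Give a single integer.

11

Target S = [t=731, t=754].
A [t=157, t=215] → before → counts.
B [t=456, t=701] → before → counts.
D [t=639, t=668] → before → counts.
J [t=100, t=166] → before → counts.
K [t=454, t=503] → before → counts.
L [t=206, t=488] → before → counts.
N [t=254, t=327] → before → counts.
P [t=409, t=755] → contains → no.
R [t=204, t=428] → before → counts.
U [t=157, t=502] → before → counts.
V [t=534, t=582] → before → counts.
W [t=330, t=623] → before → counts.
Total: 11.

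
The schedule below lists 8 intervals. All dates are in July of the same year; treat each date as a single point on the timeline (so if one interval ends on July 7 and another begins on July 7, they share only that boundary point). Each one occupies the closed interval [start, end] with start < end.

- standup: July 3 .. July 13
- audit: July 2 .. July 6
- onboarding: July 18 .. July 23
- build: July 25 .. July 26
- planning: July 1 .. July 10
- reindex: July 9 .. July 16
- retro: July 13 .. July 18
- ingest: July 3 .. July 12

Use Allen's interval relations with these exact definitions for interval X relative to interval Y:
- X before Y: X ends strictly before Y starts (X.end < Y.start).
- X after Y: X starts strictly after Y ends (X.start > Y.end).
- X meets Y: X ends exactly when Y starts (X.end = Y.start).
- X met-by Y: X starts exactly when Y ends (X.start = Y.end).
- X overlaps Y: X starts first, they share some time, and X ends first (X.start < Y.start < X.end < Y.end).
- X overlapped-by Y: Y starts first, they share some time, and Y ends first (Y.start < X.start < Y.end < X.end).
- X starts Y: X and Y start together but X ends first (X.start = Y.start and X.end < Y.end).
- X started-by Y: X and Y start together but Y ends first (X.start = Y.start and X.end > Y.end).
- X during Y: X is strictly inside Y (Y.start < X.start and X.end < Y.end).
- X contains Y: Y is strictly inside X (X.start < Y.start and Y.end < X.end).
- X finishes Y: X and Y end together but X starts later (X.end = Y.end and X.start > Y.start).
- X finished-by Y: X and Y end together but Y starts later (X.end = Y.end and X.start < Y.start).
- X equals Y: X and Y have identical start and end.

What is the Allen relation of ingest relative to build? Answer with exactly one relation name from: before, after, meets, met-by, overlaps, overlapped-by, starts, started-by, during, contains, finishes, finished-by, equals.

ingest = [July 3, July 12]; build = [July 25, July 26].
Compare endpoints: ingest.start < build.start, ingest.start < build.end, ingest.end < build.start, ingest.end < build.end.
That pattern is 'before'.

before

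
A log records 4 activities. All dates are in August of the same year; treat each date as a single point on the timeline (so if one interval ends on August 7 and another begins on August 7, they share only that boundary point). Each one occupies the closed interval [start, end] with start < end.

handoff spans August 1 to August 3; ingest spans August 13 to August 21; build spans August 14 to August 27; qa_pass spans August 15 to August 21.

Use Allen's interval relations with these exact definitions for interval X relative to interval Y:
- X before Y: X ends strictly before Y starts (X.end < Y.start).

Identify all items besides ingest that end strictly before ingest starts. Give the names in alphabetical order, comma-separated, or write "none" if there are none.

handoff

Target ingest = [August 13, August 21].
build [August 14, August 27] → overlapped-by → no.
handoff [August 1, August 3] → before → yes.
qa_pass [August 15, August 21] → finishes → no.
Result: handoff.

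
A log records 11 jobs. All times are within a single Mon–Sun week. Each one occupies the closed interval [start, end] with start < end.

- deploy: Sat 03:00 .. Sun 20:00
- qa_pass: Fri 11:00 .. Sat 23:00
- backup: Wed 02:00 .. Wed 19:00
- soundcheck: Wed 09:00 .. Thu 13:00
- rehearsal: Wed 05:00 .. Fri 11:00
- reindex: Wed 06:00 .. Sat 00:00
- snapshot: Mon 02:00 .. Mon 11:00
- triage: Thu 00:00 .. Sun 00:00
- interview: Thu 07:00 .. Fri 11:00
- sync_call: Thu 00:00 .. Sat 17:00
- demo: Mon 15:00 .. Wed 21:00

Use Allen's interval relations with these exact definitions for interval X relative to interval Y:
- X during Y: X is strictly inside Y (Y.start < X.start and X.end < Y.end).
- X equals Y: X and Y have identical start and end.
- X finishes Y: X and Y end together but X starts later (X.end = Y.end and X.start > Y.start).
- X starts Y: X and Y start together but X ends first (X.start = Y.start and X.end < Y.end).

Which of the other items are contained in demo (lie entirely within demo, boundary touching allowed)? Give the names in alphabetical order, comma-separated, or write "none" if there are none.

backup

Target demo = [Mon 15:00, Wed 21:00].
backup [Wed 02:00, Wed 19:00] → during → yes.
deploy [Sat 03:00, Sun 20:00] → after → no.
interview [Thu 07:00, Fri 11:00] → after → no.
qa_pass [Fri 11:00, Sat 23:00] → after → no.
rehearsal [Wed 05:00, Fri 11:00] → overlapped-by → no.
reindex [Wed 06:00, Sat 00:00] → overlapped-by → no.
snapshot [Mon 02:00, Mon 11:00] → before → no.
soundcheck [Wed 09:00, Thu 13:00] → overlapped-by → no.
sync_call [Thu 00:00, Sat 17:00] → after → no.
triage [Thu 00:00, Sun 00:00] → after → no.
Result: backup.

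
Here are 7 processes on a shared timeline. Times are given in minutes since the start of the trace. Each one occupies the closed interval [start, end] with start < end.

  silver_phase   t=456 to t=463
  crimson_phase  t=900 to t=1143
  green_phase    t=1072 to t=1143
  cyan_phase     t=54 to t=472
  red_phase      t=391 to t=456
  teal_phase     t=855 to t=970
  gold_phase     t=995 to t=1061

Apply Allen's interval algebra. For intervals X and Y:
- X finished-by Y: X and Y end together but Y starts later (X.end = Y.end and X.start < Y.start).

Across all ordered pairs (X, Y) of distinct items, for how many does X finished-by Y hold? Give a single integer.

Checking all 42 ordered pairs for relation 'finished-by'; matching pairs in alphabetical order:
(crimson_phase, green_phase): crimson_phase finished-by green_phase ✓
Count: 1.

1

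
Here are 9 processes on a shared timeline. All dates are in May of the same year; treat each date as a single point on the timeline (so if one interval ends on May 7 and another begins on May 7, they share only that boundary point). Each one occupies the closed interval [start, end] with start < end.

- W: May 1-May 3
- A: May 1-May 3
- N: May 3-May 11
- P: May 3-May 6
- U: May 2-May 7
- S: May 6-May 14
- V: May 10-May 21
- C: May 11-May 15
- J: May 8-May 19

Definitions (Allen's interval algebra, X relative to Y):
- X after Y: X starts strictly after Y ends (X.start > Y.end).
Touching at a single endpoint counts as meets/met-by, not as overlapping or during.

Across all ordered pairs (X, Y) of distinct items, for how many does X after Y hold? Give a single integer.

Checking all 72 ordered pairs for relation 'after'; matching pairs in alphabetical order:
(C, A): C after A ✓
(C, P): C after P ✓
(C, U): C after U ✓
(C, W): C after W ✓
(J, A): J after A ✓
(J, P): J after P ✓
(J, U): J after U ✓
(J, W): J after W ✓
(S, A): S after A ✓
(S, W): S after W ✓
(V, A): V after A ✓
(V, P): V after P ✓
(V, U): V after U ✓
(V, W): V after W ✓
Count: 14.

14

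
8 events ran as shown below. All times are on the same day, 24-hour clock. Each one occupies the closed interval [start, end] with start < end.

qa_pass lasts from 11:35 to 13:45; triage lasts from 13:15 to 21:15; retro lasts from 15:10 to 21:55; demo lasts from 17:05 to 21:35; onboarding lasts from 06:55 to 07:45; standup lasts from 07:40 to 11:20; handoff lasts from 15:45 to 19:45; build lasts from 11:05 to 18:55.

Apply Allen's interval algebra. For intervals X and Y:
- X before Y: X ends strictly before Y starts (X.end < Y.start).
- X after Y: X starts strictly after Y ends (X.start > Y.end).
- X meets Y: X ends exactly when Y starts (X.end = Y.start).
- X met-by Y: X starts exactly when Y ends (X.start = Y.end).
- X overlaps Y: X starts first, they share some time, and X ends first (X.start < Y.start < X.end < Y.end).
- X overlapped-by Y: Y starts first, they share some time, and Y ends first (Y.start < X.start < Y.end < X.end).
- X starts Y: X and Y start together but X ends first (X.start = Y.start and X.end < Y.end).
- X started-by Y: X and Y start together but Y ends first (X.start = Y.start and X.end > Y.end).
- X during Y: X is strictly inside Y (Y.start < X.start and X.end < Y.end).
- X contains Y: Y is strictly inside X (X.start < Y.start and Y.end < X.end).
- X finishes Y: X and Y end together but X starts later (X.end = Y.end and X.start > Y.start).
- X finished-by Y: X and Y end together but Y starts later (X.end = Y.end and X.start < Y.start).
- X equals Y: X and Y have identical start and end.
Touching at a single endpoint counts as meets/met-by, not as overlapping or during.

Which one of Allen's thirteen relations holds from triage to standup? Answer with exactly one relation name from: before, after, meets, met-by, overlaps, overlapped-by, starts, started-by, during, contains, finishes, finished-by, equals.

triage = [13:15, 21:15]; standup = [07:40, 11:20].
Compare endpoints: triage.start > standup.start, triage.start > standup.end, triage.end > standup.start, triage.end > standup.end.
That pattern is 'after'.

after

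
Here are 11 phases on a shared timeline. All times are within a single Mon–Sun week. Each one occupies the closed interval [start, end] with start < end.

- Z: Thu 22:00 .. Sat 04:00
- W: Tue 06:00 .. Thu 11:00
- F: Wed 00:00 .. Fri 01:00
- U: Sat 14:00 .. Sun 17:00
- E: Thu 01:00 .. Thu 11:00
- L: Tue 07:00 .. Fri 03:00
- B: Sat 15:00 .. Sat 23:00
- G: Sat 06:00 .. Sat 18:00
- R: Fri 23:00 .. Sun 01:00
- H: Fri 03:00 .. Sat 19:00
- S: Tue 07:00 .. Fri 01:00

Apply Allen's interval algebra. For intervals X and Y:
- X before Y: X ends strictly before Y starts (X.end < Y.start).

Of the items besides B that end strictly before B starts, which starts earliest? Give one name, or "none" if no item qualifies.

Target B = [Sat 15:00, Sat 23:00].
E [Thu 01:00, Thu 11:00] → before → candidate.
F [Wed 00:00, Fri 01:00] → before → candidate.
G [Sat 06:00, Sat 18:00] → overlaps → excluded.
H [Fri 03:00, Sat 19:00] → overlaps → excluded.
L [Tue 07:00, Fri 03:00] → before → candidate.
R [Fri 23:00, Sun 01:00] → contains → excluded.
S [Tue 07:00, Fri 01:00] → before → candidate.
U [Sat 14:00, Sun 17:00] → contains → excluded.
W [Tue 06:00, Thu 11:00] → before → candidate.
Z [Thu 22:00, Sat 04:00] → before → candidate.
Among candidates, earliest start is Tue 06:00 → W.

W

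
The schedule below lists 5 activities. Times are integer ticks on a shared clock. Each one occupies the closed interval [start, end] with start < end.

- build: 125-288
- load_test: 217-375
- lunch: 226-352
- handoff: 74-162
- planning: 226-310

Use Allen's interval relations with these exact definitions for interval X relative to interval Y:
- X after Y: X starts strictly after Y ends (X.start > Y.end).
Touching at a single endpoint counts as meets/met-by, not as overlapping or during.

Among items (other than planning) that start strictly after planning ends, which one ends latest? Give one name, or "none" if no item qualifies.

none

Target planning = [226, 310].
build [125, 288] → overlaps → excluded.
handoff [74, 162] → before → excluded.
load_test [217, 375] → contains → excluded.
lunch [226, 352] → started-by → excluded.
No candidates → none.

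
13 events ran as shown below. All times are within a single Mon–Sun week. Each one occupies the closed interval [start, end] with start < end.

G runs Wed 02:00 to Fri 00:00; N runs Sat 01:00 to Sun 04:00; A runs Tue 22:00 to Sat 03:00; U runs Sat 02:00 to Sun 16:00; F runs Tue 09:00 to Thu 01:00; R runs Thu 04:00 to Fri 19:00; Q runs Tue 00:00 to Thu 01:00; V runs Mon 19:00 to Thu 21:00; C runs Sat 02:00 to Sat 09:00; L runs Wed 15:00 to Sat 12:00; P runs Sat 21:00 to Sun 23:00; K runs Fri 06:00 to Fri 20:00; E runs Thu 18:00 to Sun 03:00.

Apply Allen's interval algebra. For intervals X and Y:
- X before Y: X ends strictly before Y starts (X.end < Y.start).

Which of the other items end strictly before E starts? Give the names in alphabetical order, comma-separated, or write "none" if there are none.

Target E = [Thu 18:00, Sun 03:00].
A [Tue 22:00, Sat 03:00] → overlaps → no.
C [Sat 02:00, Sat 09:00] → during → no.
F [Tue 09:00, Thu 01:00] → before → yes.
G [Wed 02:00, Fri 00:00] → overlaps → no.
K [Fri 06:00, Fri 20:00] → during → no.
L [Wed 15:00, Sat 12:00] → overlaps → no.
N [Sat 01:00, Sun 04:00] → overlapped-by → no.
P [Sat 21:00, Sun 23:00] → overlapped-by → no.
Q [Tue 00:00, Thu 01:00] → before → yes.
R [Thu 04:00, Fri 19:00] → overlaps → no.
U [Sat 02:00, Sun 16:00] → overlapped-by → no.
V [Mon 19:00, Thu 21:00] → overlaps → no.
Result: F, Q.

F, Q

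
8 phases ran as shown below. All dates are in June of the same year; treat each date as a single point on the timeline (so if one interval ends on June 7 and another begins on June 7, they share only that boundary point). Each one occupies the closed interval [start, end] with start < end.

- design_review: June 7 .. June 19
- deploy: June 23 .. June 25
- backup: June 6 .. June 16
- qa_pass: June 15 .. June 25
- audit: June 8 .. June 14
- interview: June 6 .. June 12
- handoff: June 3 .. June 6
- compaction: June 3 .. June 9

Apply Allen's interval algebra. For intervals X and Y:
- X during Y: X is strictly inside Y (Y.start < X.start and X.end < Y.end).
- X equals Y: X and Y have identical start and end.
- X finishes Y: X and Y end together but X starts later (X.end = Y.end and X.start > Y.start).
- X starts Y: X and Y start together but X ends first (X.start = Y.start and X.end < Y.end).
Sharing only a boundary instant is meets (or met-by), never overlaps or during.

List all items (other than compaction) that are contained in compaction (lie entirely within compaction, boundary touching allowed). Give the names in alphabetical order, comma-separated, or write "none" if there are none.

handoff

Target compaction = [June 3, June 9].
audit [June 8, June 14] → overlapped-by → no.
backup [June 6, June 16] → overlapped-by → no.
deploy [June 23, June 25] → after → no.
design_review [June 7, June 19] → overlapped-by → no.
handoff [June 3, June 6] → starts → yes.
interview [June 6, June 12] → overlapped-by → no.
qa_pass [June 15, June 25] → after → no.
Result: handoff.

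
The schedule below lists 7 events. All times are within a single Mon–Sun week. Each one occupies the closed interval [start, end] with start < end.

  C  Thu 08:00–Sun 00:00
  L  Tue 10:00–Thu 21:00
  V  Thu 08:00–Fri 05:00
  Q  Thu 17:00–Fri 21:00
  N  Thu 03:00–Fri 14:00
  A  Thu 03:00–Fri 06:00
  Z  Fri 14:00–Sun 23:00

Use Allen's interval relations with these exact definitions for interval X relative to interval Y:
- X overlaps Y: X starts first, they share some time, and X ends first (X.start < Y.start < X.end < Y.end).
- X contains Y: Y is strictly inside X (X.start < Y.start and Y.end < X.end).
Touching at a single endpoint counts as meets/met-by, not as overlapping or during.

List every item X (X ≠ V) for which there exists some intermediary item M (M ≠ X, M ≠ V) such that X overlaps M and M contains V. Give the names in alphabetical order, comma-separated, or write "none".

L

Target V = [Thu 08:00, Fri 05:00].
Intermediaries M with M contains V: A, N.
Via A — items with X overlaps A: L.
Via N — items with X overlaps N: L.
Union: L.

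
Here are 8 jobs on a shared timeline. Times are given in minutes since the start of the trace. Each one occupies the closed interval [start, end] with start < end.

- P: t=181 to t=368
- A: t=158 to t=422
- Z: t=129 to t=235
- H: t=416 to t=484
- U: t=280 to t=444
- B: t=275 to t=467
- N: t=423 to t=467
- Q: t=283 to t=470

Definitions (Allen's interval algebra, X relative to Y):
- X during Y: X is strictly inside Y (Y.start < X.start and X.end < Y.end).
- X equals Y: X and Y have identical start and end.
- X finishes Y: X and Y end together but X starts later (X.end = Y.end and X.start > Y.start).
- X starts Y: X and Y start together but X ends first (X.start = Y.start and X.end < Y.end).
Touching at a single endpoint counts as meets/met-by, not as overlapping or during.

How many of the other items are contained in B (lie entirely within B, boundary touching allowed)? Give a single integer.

2

Target B = [t=275, t=467].
A [t=158, t=422] → overlaps → no.
H [t=416, t=484] → overlapped-by → no.
N [t=423, t=467] → finishes → counts.
P [t=181, t=368] → overlaps → no.
Q [t=283, t=470] → overlapped-by → no.
U [t=280, t=444] → during → counts.
Z [t=129, t=235] → before → no.
Total: 2.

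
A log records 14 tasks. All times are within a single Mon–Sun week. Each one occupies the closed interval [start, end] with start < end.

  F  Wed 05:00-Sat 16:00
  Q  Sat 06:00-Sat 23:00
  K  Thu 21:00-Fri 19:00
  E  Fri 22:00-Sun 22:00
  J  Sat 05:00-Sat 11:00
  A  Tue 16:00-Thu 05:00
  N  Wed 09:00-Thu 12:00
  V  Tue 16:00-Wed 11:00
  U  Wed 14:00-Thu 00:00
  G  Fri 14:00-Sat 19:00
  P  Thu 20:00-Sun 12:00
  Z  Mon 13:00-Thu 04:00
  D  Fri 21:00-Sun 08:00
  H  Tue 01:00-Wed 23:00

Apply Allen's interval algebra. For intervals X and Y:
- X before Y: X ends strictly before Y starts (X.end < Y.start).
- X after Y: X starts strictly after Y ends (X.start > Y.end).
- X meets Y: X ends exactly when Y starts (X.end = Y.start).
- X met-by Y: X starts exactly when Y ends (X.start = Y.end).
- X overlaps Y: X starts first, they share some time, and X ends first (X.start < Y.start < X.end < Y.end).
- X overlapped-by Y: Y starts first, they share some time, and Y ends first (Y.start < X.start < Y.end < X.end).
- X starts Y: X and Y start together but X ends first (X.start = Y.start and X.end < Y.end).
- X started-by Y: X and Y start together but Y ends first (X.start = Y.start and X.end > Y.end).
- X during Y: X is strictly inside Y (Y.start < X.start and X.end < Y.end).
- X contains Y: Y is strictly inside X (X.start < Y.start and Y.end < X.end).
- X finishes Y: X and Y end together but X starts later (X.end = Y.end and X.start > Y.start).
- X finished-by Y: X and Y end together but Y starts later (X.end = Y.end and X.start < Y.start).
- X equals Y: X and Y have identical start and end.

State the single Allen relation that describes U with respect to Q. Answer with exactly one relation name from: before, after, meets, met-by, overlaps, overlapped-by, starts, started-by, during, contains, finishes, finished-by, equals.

before

U = [Wed 14:00, Thu 00:00]; Q = [Sat 06:00, Sat 23:00].
Compare endpoints: U.start < Q.start, U.start < Q.end, U.end < Q.start, U.end < Q.end.
That pattern is 'before'.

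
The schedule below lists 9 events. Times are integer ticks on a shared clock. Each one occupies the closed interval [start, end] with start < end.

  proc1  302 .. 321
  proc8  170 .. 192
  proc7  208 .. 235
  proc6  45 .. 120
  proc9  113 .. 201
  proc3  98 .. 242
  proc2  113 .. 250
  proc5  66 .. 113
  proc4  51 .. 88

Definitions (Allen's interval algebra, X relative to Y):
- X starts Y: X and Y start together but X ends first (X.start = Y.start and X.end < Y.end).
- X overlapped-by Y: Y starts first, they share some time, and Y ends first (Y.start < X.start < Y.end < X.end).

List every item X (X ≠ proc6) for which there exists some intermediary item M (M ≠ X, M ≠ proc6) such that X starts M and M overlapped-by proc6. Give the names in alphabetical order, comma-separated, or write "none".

proc9

Target proc6 = [45, 120].
Intermediaries M with M overlapped-by proc6: proc2, proc3, proc9.
Via proc2 — items with X starts proc2: proc9.
Via proc3 — items with X starts proc3: none.
Via proc9 — items with X starts proc9: none.
Union: proc9.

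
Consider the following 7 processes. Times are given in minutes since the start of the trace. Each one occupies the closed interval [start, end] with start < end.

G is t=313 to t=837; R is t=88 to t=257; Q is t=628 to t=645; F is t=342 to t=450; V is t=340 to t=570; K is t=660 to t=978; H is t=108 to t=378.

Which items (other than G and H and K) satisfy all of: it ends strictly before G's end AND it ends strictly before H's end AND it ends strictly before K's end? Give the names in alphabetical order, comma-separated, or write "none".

R

Conditions: its end is strictly before G's end (X.end < t=837) AND its end is strictly before H's end (X.end < t=378) AND its end is strictly before K's end (X.end < t=978).
F: end t=450 < t=837? ✓; end t=450 < t=378? ✗; end t=450 < t=978? ✓ → no.
Q: end t=645 < t=837? ✓; end t=645 < t=378? ✗; end t=645 < t=978? ✓ → no.
R: end t=257 < t=837? ✓; end t=257 < t=378? ✓; end t=257 < t=978? ✓ → yes.
V: end t=570 < t=837? ✓; end t=570 < t=378? ✗; end t=570 < t=978? ✓ → no.
Result: R.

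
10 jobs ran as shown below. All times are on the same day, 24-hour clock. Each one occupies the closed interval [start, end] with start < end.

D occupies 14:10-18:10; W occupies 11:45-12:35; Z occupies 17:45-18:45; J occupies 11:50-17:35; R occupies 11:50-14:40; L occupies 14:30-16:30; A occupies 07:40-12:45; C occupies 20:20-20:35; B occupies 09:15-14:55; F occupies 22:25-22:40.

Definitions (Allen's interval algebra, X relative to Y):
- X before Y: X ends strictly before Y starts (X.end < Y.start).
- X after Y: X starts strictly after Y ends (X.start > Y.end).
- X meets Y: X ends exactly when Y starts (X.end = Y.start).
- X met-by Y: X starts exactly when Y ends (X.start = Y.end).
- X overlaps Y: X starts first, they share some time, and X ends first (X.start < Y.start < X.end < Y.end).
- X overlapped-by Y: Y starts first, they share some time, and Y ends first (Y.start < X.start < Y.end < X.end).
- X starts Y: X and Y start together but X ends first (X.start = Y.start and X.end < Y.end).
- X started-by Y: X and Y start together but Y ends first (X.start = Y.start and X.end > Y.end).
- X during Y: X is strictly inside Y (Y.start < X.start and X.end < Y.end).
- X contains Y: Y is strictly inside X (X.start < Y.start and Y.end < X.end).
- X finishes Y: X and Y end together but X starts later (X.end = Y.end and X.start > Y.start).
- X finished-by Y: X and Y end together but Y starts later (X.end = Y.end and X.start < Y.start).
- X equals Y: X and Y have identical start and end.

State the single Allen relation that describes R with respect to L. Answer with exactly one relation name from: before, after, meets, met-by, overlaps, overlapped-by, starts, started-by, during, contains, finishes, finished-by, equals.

overlaps

R = [11:50, 14:40]; L = [14:30, 16:30].
Compare endpoints: R.start < L.start, R.start < L.end, R.end > L.start, R.end < L.end.
That pattern is 'overlaps'.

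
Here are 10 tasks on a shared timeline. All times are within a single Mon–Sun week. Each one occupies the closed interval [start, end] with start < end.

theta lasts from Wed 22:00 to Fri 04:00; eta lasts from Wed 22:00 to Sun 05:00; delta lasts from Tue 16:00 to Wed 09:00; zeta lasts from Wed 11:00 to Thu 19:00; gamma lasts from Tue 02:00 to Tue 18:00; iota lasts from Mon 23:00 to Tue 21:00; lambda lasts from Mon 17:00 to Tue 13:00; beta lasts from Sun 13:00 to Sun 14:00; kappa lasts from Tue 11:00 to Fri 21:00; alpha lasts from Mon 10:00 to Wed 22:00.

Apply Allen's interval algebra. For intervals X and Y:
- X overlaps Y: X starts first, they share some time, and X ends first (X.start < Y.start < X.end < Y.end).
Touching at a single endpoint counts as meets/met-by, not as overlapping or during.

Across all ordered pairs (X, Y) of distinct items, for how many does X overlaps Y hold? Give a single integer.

Checking all 90 ordered pairs for relation 'overlaps'; matching pairs in alphabetical order:
(alpha, kappa): alpha overlaps kappa ✓
(alpha, zeta): alpha overlaps zeta ✓
(gamma, delta): gamma overlaps delta ✓
(gamma, kappa): gamma overlaps kappa ✓
(iota, delta): iota overlaps delta ✓
(iota, kappa): iota overlaps kappa ✓
(kappa, eta): kappa overlaps eta ✓
(lambda, gamma): lambda overlaps gamma ✓
(lambda, iota): lambda overlaps iota ✓
(lambda, kappa): lambda overlaps kappa ✓
(zeta, eta): zeta overlaps eta ✓
(zeta, theta): zeta overlaps theta ✓
Count: 12.

12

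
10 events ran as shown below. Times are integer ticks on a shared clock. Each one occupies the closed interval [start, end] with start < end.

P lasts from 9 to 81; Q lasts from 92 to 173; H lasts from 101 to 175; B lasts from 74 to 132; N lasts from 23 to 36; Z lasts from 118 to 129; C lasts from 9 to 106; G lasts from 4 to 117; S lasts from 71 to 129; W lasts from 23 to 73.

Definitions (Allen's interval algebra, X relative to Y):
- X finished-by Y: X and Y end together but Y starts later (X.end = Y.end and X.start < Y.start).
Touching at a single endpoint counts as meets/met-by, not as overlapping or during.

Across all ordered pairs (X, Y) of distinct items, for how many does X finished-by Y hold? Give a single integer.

Checking all 90 ordered pairs for relation 'finished-by'; matching pairs in alphabetical order:
(S, Z): S finished-by Z ✓
Count: 1.

1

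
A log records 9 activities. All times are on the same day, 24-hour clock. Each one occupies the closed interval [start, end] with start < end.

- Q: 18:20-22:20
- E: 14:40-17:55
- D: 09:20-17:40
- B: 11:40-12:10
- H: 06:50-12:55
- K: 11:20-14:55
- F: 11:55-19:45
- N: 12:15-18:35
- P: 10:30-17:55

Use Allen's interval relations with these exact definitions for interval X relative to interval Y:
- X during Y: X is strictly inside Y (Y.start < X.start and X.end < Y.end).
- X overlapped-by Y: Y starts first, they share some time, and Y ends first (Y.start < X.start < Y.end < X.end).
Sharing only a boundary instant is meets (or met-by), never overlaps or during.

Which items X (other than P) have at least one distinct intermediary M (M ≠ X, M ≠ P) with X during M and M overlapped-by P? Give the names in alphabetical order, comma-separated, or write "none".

E, N

Target P = [10:30, 17:55].
Intermediaries M with M overlapped-by P: F, N.
Via F — items with X during F: E, N.
Via N — items with X during N: E.
Union: E, N.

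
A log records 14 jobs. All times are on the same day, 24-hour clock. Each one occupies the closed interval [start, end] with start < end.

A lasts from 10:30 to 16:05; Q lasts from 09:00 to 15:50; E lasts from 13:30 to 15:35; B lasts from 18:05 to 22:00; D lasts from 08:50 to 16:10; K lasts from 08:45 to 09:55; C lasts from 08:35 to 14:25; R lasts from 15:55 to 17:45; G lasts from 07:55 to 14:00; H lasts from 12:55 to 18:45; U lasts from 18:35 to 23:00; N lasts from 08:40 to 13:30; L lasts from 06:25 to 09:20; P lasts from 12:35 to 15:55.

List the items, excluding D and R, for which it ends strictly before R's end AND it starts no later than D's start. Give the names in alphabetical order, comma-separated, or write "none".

C, G, K, L, N

Conditions: its end is strictly before R's end (X.end < 17:45) AND its start is no later than D's start (X.start <= 08:50).
A: end 16:05 < 17:45? ✓; start 10:30 <= 08:50? ✗ → no.
B: end 22:00 < 17:45? ✗; start 18:05 <= 08:50? ✗ → no.
C: end 14:25 < 17:45? ✓; start 08:35 <= 08:50? ✓ → yes.
E: end 15:35 < 17:45? ✓; start 13:30 <= 08:50? ✗ → no.
G: end 14:00 < 17:45? ✓; start 07:55 <= 08:50? ✓ → yes.
H: end 18:45 < 17:45? ✗; start 12:55 <= 08:50? ✗ → no.
K: end 09:55 < 17:45? ✓; start 08:45 <= 08:50? ✓ → yes.
L: end 09:20 < 17:45? ✓; start 06:25 <= 08:50? ✓ → yes.
N: end 13:30 < 17:45? ✓; start 08:40 <= 08:50? ✓ → yes.
P: end 15:55 < 17:45? ✓; start 12:35 <= 08:50? ✗ → no.
Q: end 15:50 < 17:45? ✓; start 09:00 <= 08:50? ✗ → no.
U: end 23:00 < 17:45? ✗; start 18:35 <= 08:50? ✗ → no.
Result: C, G, K, L, N.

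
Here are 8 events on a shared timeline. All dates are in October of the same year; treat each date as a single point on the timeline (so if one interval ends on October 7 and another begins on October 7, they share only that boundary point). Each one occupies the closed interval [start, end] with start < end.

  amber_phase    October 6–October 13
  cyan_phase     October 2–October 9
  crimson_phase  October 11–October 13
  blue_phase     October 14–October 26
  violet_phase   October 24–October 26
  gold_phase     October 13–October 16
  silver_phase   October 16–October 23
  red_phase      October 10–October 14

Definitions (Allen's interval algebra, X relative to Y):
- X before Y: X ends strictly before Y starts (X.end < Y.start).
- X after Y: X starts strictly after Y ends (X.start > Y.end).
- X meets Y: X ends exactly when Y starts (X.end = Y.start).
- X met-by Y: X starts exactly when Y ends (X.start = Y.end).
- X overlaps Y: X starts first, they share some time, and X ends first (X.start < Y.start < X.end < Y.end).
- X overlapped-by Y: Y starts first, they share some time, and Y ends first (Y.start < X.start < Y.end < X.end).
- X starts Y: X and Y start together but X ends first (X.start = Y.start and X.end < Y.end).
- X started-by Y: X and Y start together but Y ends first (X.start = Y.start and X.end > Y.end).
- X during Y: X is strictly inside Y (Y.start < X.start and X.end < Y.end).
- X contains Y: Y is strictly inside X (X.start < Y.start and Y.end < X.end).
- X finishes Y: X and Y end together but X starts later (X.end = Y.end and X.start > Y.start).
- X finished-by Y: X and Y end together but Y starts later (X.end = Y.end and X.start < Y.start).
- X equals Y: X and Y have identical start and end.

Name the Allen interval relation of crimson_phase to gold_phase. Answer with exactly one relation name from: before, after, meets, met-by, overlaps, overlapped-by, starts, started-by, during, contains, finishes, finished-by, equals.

crimson_phase = [October 11, October 13]; gold_phase = [October 13, October 16].
Compare endpoints: crimson_phase.start < gold_phase.start, crimson_phase.start < gold_phase.end, crimson_phase.end = gold_phase.start, crimson_phase.end < gold_phase.end.
That pattern is 'meets'.

meets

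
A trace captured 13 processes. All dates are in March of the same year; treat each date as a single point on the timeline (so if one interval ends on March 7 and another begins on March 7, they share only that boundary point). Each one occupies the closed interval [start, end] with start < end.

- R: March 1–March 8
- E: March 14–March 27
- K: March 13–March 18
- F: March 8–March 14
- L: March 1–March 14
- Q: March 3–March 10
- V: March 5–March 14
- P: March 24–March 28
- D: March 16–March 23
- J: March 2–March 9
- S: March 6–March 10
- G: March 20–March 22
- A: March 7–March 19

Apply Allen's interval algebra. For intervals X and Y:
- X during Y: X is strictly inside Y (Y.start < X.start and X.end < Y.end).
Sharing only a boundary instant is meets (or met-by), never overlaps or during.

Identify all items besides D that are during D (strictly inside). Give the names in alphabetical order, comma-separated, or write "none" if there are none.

G

Target D = [March 16, March 23].
A [March 7, March 19] → overlaps → no.
E [March 14, March 27] → contains → no.
F [March 8, March 14] → before → no.
G [March 20, March 22] → during → yes.
J [March 2, March 9] → before → no.
K [March 13, March 18] → overlaps → no.
L [March 1, March 14] → before → no.
P [March 24, March 28] → after → no.
Q [March 3, March 10] → before → no.
R [March 1, March 8] → before → no.
S [March 6, March 10] → before → no.
V [March 5, March 14] → before → no.
Result: G.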